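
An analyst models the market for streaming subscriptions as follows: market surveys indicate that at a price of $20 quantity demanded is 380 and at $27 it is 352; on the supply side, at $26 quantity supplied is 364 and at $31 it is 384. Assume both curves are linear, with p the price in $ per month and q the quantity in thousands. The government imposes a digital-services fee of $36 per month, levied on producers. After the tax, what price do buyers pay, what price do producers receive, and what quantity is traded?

Demand slope: (352 − 380)/(27 − 20) = -4, so qd = 460 − 4p.
Supply slope: (384 − 364)/(31 − 26) = 4, so qs = 4p + 260.
Without the tax, 460 − 4p = 4p + 260 gives 8p = 200, so p* = $25 and q* = 360.
With the tax collected from producers, supply shifts: qs = 4(p − 36) + 260.
New equilibrium: buyers pay $43, producers receive $7, q = 288. (Wedge: pb − ps = 36.)
The less price-elastic side of the market bears the larger share of a per-unit tax.

Buyers pay $43; producers receive $7; quantity = 288.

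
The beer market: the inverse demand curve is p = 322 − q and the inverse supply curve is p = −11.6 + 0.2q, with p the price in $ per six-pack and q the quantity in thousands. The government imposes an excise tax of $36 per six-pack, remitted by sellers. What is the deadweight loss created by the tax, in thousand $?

Deadweight loss = $540 thousand.

Inverting to q(p) form: qd = 322 − p; qs = 5p + 58.
Before the tax: set 322 − p = 5p + 58 → p* = $44, q* = 278.
With the tax collected from sellers, supply shifts: qs = 5(p − 36) + 58.
Solving gives q = 248 with buyers paying $74 and sellers receiving $38 (the $36 wedge).
Quantity falls by |ΔQ| = |278 − 248| = 30.
DWL = ½ · t · |ΔQ| = ½ · 36 · 30 = $540.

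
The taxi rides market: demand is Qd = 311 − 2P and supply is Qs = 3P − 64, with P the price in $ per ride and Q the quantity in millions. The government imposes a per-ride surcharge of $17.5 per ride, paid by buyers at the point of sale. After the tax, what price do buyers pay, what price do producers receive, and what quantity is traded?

Before the tax: set 311 − 2P = 3P − 64 → P* = $75, Q* = 161.
With the tax collected from buyers, demand (in seller-price terms) shifts: Qd = 311 − 2(P + 17.5).
New equilibrium: buyers pay $85.5, producers receive $68, Q = 140. (Wedge: Pb − Ps = 17.5.)
The less price-elastic side of the market bears the larger share of a per-unit tax.

Buyers pay $85.5; producers receive $68; quantity = 140.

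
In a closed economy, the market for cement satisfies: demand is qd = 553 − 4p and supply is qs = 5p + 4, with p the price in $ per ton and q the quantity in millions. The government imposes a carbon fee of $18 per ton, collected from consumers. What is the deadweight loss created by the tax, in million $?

Deadweight loss = $360 million.

Without the tax, 553 − 4p = 5p + 4 gives 9p = 549, so p* = $61 and q* = 309.
With the tax collected from consumers, demand (in seller-price terms) shifts: qd = 553 − 4(p + 18).
New equilibrium: consumers pay $71, producers receive $53, q = 269. (Wedge: pb − ps = 18.)
Quantity falls by |ΔQ| = |309 − 269| = 40.
DWL = ½ · t · |ΔQ| = ½ · 18 · 40 = $360.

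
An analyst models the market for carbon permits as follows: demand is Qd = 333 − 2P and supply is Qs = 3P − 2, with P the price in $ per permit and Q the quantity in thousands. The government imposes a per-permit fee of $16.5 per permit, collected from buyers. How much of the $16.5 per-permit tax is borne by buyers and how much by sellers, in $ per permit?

Buyers bear $9.9 per permit; sellers bear $6.6 per permit.

Before the tax: set 333 − 2P = 3P − 2 → P* = $67, Q* = 199.
With the tax collected from buyers, demand (in seller-price terms) shifts: Qd = 333 − 2(P + 16.5).
Solving gives Q = 179.2 with buyers paying $76.9 and sellers receiving $60.4 (the $16.5 wedge).
Burden on buyers: $9.9; on sellers: $6.6. (They sum to $16.5.)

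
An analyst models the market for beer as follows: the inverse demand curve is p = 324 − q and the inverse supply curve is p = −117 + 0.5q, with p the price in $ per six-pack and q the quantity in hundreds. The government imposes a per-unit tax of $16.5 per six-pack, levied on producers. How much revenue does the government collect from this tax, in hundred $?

Tax revenue = $4669.5 hundred.

Inverting to q(p) form: qd = 324 − p; qs = 2p + 234.
Without the tax, 324 − p = 2p + 234 gives 3p = 90, so p* = $30 and q* = 294.
With the tax collected from producers, supply shifts: qs = 2(p − 16.5) + 234.
New equilibrium: consumers pay $41, producers receive $24.5, q = 283. (Wedge: pb − ps = 16.5.)
Revenue = t · Q = 16.5 · 283 = $4669.5.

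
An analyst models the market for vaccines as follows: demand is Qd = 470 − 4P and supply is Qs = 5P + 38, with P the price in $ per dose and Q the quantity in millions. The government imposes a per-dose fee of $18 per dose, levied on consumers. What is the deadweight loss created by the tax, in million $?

Deadweight loss = $360 million.

Before the tax: set 470 − 4P = 5P + 38 → P* = $48, Q* = 278.
With the tax collected from consumers, demand (in seller-price terms) shifts: Qd = 470 − 4(P + 18).
Solving gives Q = 238 with consumers paying $58 and sellers receiving $40 (the $18 wedge).
Quantity falls by |ΔQ| = |278 − 238| = 40.
DWL = ½ · t · |ΔQ| = ½ · 18 · 40 = $360.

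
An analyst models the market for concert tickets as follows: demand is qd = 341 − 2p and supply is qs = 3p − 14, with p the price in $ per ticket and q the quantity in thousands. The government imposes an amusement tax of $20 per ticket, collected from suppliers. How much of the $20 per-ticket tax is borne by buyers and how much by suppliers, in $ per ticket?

Buyers bear $12 per ticket; suppliers bear $8 per ticket.

Without the tax, 341 − 2p = 3p − 14 gives 5p = 355, so p* = $71 and q* = 199.
With the tax collected from suppliers, supply shifts: qs = 3(p − 20) − 14.
New equilibrium: buyers pay $83, suppliers receive $63, q = 175. (Wedge: pb − ps = 20.)
Burden on buyers: $12; on suppliers: $8. (They sum to $20.)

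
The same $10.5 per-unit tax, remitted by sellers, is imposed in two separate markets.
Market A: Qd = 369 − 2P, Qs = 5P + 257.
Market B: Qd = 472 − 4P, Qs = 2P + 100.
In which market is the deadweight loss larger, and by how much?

Market A: pre-tax P* = $16, Q* = 337; post-tax Q = 322; deadweight loss = $78.75.
Market B: pre-tax P* = $62, Q* = 224; post-tax Q = 210; deadweight loss = $73.5.
Difference: $78.75 vs $73.5 → market A is larger by $5.25.

Market A, by $5.25.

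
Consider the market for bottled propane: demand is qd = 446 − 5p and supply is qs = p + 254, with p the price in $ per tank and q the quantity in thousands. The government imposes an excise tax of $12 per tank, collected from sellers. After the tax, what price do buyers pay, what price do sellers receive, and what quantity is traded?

Buyers pay $34; sellers receive $22; quantity = 276.

Before the tax: set 446 − 5p = p + 254 → p* = $32, q* = 286.
With the tax collected from sellers, supply shifts: qs = (p − 12) + 254.
New equilibrium: buyers pay $34, sellers receive $22, q = 276. (Wedge: pb − ps = 12.)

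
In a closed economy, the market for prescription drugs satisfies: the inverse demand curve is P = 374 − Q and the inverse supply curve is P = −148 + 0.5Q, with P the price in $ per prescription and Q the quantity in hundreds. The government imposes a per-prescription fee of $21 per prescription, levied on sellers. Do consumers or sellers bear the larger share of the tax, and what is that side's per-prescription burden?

Rewrite in direct form: Qd = 374 − P and Qs = 2P + 296.
Before the tax: set 374 − P = 2P + 296 → P* = $26, Q* = 348.
With the tax collected from sellers, supply shifts: Qs = 2(P − 21) + 296.
Solving gives Q = 334 with consumers paying $40 and sellers receiving $19 (the $21 wedge).
Per-prescription burden: consumers $14, sellers $7.
Consumers take the larger share because demand is less price-elastic here (demand slope 1 vs supply slope 2).
The less price-elastic side of the market bears the larger share of a per-unit tax.

Consumers bear the larger share: $14 per prescription.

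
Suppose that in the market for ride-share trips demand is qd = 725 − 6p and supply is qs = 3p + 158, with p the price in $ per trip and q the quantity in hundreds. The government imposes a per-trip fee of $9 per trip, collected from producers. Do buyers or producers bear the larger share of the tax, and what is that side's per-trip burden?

Producers bear the larger share: $6 per trip.

Without the tax, 725 − 6p = 3p + 158 gives 9p = 567, so p* = $63 and q* = 347.
With the tax collected from producers, supply shifts: qs = 3(p − 9) + 158.
New equilibrium: buyers pay $66, producers receive $57, q = 329. (Wedge: pb − ps = 9.)
Per-trip burden: buyers $3, producers $6.
Producers take the larger share because supply is less price-elastic here (demand slope 6 vs supply slope 3).
The less price-elastic side of the market bears the larger share of a per-unit tax.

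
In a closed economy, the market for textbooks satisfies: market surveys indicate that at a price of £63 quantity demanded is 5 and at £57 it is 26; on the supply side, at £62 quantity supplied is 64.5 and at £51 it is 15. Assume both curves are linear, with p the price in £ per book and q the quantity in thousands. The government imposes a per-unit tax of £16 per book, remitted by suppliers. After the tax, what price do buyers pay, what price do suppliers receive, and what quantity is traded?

Demand slope: (26 − 5)/(57 − 63) = -3.5, so qd = 225.5 − 3.5p.
Supply slope: (15 − 64.5)/(51 − 62) = 4.5, so qs = 4.5p − 214.5.
Before the tax: set 225.5 − 3.5p = 4.5p − 214.5 → p* = £55, q* = 33.
With the tax collected from suppliers, supply shifts: qs = 4.5(p − 16) − 214.5.
Solving gives q = 1.5 with buyers paying £64 and suppliers receiving £48 (the £16 wedge).
The less price-elastic side of the market bears the larger share of a per-unit tax.

Buyers pay £64; suppliers receive £48; quantity = 1.5.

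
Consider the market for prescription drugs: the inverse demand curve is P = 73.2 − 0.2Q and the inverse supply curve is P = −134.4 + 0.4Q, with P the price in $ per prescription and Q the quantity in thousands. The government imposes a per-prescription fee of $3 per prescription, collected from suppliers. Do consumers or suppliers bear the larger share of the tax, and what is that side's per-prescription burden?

Suppliers bear the larger share: $2 per prescription.

Rewrite in direct form: Qd = 366 − 5P and Qs = 2.5P + 336.
Before the tax: set 366 − 5P = 2.5P + 336 → P* = $4, Q* = 346.
With the tax collected from suppliers, supply shifts: Qs = 2.5(P − 3) + 336.
New equilibrium: consumers pay $5, suppliers receive $2, Q = 341. (Wedge: Pb − Ps = 3.)
Per-prescription burden: consumers $1, suppliers $2.
Suppliers take the larger share because supply is less price-elastic here (demand slope 5 vs supply slope 2.5).
The less price-elastic side of the market bears the larger share of a per-unit tax.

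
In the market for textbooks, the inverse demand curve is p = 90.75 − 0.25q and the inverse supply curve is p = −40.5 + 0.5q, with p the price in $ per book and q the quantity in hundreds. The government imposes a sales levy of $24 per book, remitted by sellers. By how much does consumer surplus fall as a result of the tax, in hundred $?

Inverting to q(p) form: qd = 363 − 4p; qs = 2p + 81.
Without the tax, 363 − 4p = 2p + 81 gives 6p = 282, so p* = $47 and q* = 175.
With the tax collected from sellers, supply shifts: qs = 2(p − 24) + 81.
Solving gives q = 143 with buyers paying $55 and sellers receiving $31 (the $24 wedge).
ΔCS is the trapezoid between Q = 143 and Q = 175 of height $8: ½ · (175 + 143) · 8 = $1272.

Consumer surplus falls by $1272 hundred.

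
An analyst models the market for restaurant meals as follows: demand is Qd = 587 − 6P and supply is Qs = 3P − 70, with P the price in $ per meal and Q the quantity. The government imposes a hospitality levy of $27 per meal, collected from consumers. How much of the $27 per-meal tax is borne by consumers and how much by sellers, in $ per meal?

Consumers bear $9 per meal; sellers bear $18 per meal.

Without the tax, 587 − 6P = 3P − 70 gives 9P = 657, so P* = $73 and Q* = 149.
With the tax collected from consumers, demand (in seller-price terms) shifts: Qd = 587 − 6(P + 27).
New equilibrium: consumers pay $82, sellers receive $55, Q = 95. (Wedge: Pb − Ps = 27.)
Burden on consumers: $9; on sellers: $18. (They sum to $27.)
The less price-elastic side of the market bears the larger share of a per-unit tax.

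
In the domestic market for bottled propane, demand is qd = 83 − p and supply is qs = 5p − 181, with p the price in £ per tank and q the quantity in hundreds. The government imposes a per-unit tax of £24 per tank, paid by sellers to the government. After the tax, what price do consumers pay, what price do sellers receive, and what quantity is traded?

Before the tax: set 83 − p = 5p − 181 → p* = £44, q* = 39.
With the tax collected from sellers, supply shifts: qs = 5(p − 24) − 181.
New equilibrium: consumers pay £64, sellers receive £40, q = 19. (Wedge: pb − ps = 24.)
The less price-elastic side of the market bears the larger share of a per-unit tax.

Consumers pay £64; sellers receive £40; quantity = 19.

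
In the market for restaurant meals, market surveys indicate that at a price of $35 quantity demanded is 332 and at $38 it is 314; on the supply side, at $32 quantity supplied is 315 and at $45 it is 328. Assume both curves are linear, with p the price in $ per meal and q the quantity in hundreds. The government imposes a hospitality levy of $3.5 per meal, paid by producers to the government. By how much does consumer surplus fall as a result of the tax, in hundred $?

Demand slope: (314 − 332)/(38 − 35) = -6, so qd = 542 − 6p.
Supply slope: (328 − 315)/(45 − 32) = 1, so qs = p + 283.
Without the tax, 542 − 6p = p + 283 gives 7p = 259, so p* = $37 and q* = 320.
With the tax collected from producers, supply shifts: qs = (p − 3.5) + 283.
Solving gives q = 317 with buyers paying $37.5 and producers receiving $34 (the $3.5 wedge).
ΔCS is the trapezoid between Q = 317 and Q = 320 of height $0.5: ½ · (320 + 317) · 0.5 = $159.25.

Consumer surplus falls by $159.25 hundred.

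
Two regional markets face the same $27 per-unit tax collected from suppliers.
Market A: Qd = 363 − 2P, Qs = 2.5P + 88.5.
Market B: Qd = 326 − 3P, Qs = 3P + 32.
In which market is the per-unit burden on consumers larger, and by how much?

Market A: pre-tax P* = $61, Q* = 241; post-tax Q = 211; per-unit burden on consumers = $15.
Market B: pre-tax P* = $49, Q* = 179; post-tax Q = 138.5; per-unit burden on consumers = $13.5.
Difference: $15 vs $13.5 → market A is larger by $1.5.

Market A, by $1.5.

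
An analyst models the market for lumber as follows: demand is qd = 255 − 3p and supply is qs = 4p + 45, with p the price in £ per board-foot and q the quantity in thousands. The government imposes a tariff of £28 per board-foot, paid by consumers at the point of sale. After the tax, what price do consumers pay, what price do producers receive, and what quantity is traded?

Consumers pay £46; producers receive £18; quantity = 117.

Before the tax: set 255 − 3p = 4p + 45 → p* = £30, q* = 165.
With the tax collected from consumers, demand (in seller-price terms) shifts: qd = 255 − 3(p + 28).
Solving gives q = 117 with consumers paying £46 and producers receiving £18 (the £28 wedge).
The less price-elastic side of the market bears the larger share of a per-unit tax.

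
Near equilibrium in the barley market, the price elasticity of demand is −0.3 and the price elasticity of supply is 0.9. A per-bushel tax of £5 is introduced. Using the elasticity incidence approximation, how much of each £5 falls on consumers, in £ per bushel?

Incidence ratio: consumers' share ≈ εs / (εs + |εd|) = 0.9 / (0.9 + 0.3) = 0.75.
So consumers bear ≈ 0.75 × £5 = £3.75; producers bear £1.25.

Consumers bear ≈ £3.75 per bushel.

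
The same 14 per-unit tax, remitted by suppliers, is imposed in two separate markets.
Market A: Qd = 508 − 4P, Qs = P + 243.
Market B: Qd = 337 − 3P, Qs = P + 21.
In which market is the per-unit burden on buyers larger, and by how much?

Market A: pre-tax P* = 53, Q* = 296; post-tax Q = 284.8; per-unit burden on buyers = 2.8.
Market B: pre-tax P* = 79, Q* = 100; post-tax Q = 89.5; per-unit burden on buyers = 3.5.
Difference: 2.8 vs 3.5 → market B is larger by 0.7.

Market B, by 0.7.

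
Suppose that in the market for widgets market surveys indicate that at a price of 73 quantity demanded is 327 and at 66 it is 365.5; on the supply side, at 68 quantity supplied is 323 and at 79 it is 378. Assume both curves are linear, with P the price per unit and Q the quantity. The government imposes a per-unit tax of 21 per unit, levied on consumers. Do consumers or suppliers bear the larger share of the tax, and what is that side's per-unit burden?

Suppliers bear the larger share: 11 per unit.

Demand slope: (365.5 − 327)/(66 − 73) = -5.5, so Qd = 728.5 − 5.5P.
Supply slope: (378 − 323)/(79 − 68) = 5, so Qs = 5P − 17.
Before the tax: set 728.5 − 5.5P = 5P − 17 → P* = 71, Q* = 338.
With the tax collected from consumers, demand (in seller-price terms) shifts: Qd = 728.5 − 5.5(P + 21).
New equilibrium: consumers pay 81, suppliers receive 60, Q = 283. (Wedge: Pb − Ps = 21.)
Per-unit burden: consumers 10, suppliers 11.
Suppliers take the larger share because supply is less price-elastic here (demand slope 5.5 vs supply slope 5).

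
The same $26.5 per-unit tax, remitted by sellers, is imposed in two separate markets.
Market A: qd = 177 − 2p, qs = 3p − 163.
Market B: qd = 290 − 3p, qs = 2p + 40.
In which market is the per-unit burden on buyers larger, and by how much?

Market A, by $5.3.

Market A: pre-tax p* = $68, q* = 41; post-tax q = 9.2; per-unit burden on buyers = $15.9.
Market B: pre-tax p* = $50, q* = 140; post-tax q = 108.2; per-unit burden on buyers = $10.6.
Difference: $15.9 vs $10.6 → market A is larger by $5.3.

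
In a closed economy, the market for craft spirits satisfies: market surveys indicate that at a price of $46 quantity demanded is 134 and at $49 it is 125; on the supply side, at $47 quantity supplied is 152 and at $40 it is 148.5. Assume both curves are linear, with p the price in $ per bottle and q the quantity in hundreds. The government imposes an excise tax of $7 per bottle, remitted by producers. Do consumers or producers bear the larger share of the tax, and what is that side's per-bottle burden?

Demand slope: (125 − 134)/(49 − 46) = -3, so qd = 272 − 3p.
Supply slope: (148.5 − 152)/(40 − 47) = 0.5, so qs = 0.5p + 128.5.
Without the tax, 272 − 3p = 0.5p + 128.5 gives 3.5p = 143.5, so p* = $41 and q* = 149.
With the tax collected from producers, supply shifts: qs = 0.5(p − 7) + 128.5.
Solving gives q = 146 with consumers paying $42 and producers receiving $35 (the $7 wedge).
Per-bottle burden: consumers $1, producers $6.
Producers take the larger share because supply is less price-elastic here (demand slope 3 vs supply slope 0.5).

Producers bear the larger share: $6 per bottle.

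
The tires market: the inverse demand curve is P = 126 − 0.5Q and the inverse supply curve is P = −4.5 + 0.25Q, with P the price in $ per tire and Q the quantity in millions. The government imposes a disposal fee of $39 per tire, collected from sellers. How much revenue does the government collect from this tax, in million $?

Inverting to Q(P) form: Qd = 252 − 2P; Qs = 4P + 18.
Before the tax: set 252 − 2P = 4P + 18 → P* = $39, Q* = 174.
With the tax collected from sellers, supply shifts: Qs = 4(P − 39) + 18.
New equilibrium: consumers pay $65, sellers receive $26, Q = 122. (Wedge: Pb − Ps = 39.)
Revenue = t · Q = 39 · 122 = $4758.

Tax revenue = $4758 million.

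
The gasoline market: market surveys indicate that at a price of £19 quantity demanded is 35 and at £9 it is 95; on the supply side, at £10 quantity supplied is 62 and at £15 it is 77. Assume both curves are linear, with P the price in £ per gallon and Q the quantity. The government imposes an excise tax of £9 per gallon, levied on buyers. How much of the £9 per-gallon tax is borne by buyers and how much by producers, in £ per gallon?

Demand slope: (95 − 35)/(9 − 19) = -6, so Qd = 149 − 6P.
Supply slope: (77 − 62)/(15 − 10) = 3, so Qs = 3P + 32.
Before the tax: set 149 − 6P = 3P + 32 → P* = £13, Q* = 71.
With the tax collected from buyers, demand (in seller-price terms) shifts: Qd = 149 − 6(P + 9).
New equilibrium: buyers pay £16, producers receive £7, Q = 53. (Wedge: Pb − Ps = 9.)
Burden on buyers: £3; on producers: £6. (They sum to £9.)

Buyers bear £3 per gallon; producers bear £6 per gallon.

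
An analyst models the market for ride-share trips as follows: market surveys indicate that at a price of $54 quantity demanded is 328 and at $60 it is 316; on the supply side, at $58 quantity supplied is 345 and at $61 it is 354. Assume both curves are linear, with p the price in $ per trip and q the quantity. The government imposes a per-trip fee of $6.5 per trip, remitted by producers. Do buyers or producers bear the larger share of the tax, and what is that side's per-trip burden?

Buyers bear the larger share: $3.9 per trip.

Demand slope: (316 − 328)/(60 − 54) = -2, so qd = 436 − 2p.
Supply slope: (354 − 345)/(61 − 58) = 3, so qs = 3p + 171.
Before the tax: set 436 − 2p = 3p + 171 → p* = $53, q* = 330.
With the tax collected from producers, supply shifts: qs = 3(p − 6.5) + 171.
New equilibrium: buyers pay $56.9, producers receive $50.4, q = 322.2. (Wedge: pb − ps = 6.5.)
Per-trip burden: buyers $3.9, producers $2.6.
Buyers take the larger share because demand is less price-elastic here (demand slope 2 vs supply slope 3).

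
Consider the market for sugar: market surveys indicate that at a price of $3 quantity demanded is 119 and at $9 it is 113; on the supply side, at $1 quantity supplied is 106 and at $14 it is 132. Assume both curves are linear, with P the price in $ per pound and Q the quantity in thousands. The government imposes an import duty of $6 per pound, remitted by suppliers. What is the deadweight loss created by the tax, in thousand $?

Demand slope: (113 − 119)/(9 − 3) = -1, so Qd = 122 − P.
Supply slope: (132 − 106)/(14 − 1) = 2, so Qs = 2P + 104.
Without the tax, 122 − P = 2P + 104 gives 3P = 18, so P* = $6 and Q* = 116.
With the tax collected from suppliers, supply shifts: Qs = 2(P − 6) + 104.
Solving gives Q = 112 with consumers paying $10 and suppliers receiving $4 (the $6 wedge).
Quantity falls by |ΔQ| = |116 − 112| = 4.
DWL = ½ · t · |ΔQ| = ½ · 6 · 4 = $12.

Deadweight loss = $12 thousand.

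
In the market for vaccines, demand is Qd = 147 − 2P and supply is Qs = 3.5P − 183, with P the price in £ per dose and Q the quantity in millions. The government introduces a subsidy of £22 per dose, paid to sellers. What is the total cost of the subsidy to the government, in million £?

Government outlay = £1210 million.

Without the subsidy, 147 − 2P = 3.5P − 183 gives 5.5P = 330, so P* = £60 and Q* = 27.
With a per-unit subsidy paid to sellers, each receives P + 22 per unit sold, so supply becomes Qs = 3.5(P + 22) − 183.
Solving gives Q = 55 with consumers paying £46 and sellers receiving £68 (the £22 wedge).
Outlay = t · Q = 22 · 55 = £1210.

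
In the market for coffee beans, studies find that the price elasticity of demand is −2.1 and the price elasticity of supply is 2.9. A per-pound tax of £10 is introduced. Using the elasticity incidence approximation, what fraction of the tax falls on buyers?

Incidence ratio: buyers' share ≈ εs / (εs + |εd|) = 2.9 / (2.9 + 2.1) = 0.58.
Supply is the more elastic side, so buyers bear the larger share.

Buyers' share ≈ 0.58.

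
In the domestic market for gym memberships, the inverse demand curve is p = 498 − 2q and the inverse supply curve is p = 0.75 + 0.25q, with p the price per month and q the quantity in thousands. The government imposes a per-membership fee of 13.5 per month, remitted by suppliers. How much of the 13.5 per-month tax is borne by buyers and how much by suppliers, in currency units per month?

Buyers bear 12 per month; suppliers bear 1.5 per month.

Inverting to q(p) form: qd = 249 − 0.5p; qs = 4p − 3.
Before the tax: set 249 − 0.5p = 4p − 3 → p* = 56, q* = 221.
With the tax collected from suppliers, supply shifts: qs = 4(p − 13.5) − 3.
Solving gives q = 215 with buyers paying 68 and suppliers receiving 54.5 (the 13.5 wedge).
Burden on buyers: 12; on suppliers: 1.5. (They sum to 13.5.)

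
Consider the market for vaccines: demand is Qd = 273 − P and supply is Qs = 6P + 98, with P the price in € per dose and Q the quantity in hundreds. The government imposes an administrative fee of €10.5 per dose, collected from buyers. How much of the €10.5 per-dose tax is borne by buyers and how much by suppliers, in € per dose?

Without the tax, 273 − P = 6P + 98 gives 7P = 175, so P* = €25 and Q* = 248.
With the tax collected from buyers, demand (in seller-price terms) shifts: Qd = 273 − (P + 10.5).
Solving gives Q = 239 with buyers paying €34 and suppliers receiving €23.5 (the €10.5 wedge).
Burden on buyers: €9; on suppliers: €1.5. (They sum to €10.5.)
The less price-elastic side of the market bears the larger share of a per-unit tax.

Buyers bear €9 per dose; suppliers bear €1.5 per dose.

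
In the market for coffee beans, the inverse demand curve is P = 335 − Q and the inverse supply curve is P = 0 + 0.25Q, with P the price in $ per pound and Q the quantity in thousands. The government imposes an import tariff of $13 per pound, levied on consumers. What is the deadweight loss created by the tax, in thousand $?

Inverting to Q(P) form: Qd = 335 − P; Qs = 4P.
Before the tax: set 335 − P = 4P → P* = $67, Q* = 268.
With the tax collected from consumers, demand (in seller-price terms) shifts: Qd = 335 − (P + 13).
New equilibrium: consumers pay $77.4, suppliers receive $64.4, Q = 257.6. (Wedge: Pb − Ps = 13.)
Quantity falls by |ΔQ| = |268 − 257.6| = 10.4.
DWL = ½ · t · |ΔQ| = ½ · 13 · 10.4 = $67.6.

Deadweight loss = $67.6 thousand.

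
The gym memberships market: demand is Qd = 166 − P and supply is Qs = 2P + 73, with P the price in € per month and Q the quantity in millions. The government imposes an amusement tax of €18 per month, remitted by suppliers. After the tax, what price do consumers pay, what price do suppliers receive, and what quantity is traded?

Without the tax, 166 − P = 2P + 73 gives 3P = 93, so P* = €31 and Q* = 135.
With the tax collected from suppliers, supply shifts: Qs = 2(P − 18) + 73.
New equilibrium: consumers pay €43, suppliers receive €25, Q = 123. (Wedge: Pb − Ps = 18.)

Consumers pay €43; suppliers receive €25; quantity = 123.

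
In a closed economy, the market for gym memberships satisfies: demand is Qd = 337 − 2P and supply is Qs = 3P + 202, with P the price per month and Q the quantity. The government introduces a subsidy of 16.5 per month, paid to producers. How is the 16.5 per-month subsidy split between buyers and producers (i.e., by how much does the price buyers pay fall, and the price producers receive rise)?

Without the subsidy, 337 − 2P = 3P + 202 gives 5P = 135, so P* = 27 and Q* = 283.
With a per-unit subsidy paid to producers, each receives P + 16.5 per unit sold, so supply becomes Qs = 3(P + 16.5) + 202.
Solving gives Q = 302.8 with buyers paying 17.1 and producers receiving 33.6 (the 16.5 wedge).
Gain to buyers: 9.9; to producers: 6.6. (They sum to 16.5.)

Buyers gain 9.9 per month; producers gain 6.6 per month.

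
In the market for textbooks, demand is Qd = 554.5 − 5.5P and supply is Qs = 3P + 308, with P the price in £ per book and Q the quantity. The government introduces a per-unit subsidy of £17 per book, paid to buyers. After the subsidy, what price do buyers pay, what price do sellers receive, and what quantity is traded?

Buyers pay £23; sellers receive £40; quantity = 428.

Without the subsidy, 554.5 − 5.5P = 3P + 308 gives 8.5P = 246.5, so P* = £29 and Q* = 395.
With a per-unit subsidy paid to buyers, each effectively pays P − 17, so demand becomes Qd = 554.5 − 5.5(P − 17).
Solving gives Q = 428 with buyers paying £23 and sellers receiving £40 (the £17 wedge).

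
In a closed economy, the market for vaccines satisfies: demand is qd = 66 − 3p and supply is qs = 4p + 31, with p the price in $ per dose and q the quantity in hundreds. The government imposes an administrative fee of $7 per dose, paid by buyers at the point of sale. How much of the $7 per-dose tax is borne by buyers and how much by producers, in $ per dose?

Buyers bear $4 per dose; producers bear $3 per dose.

Without the tax, 66 − 3p = 4p + 31 gives 7p = 35, so p* = $5 and q* = 51.
With the tax collected from buyers, demand (in seller-price terms) shifts: qd = 66 − 3(p + 7).
New equilibrium: buyers pay $9, producers receive $2, q = 39. (Wedge: pb − ps = 7.)
Burden on buyers: $4; on producers: $3. (They sum to $7.)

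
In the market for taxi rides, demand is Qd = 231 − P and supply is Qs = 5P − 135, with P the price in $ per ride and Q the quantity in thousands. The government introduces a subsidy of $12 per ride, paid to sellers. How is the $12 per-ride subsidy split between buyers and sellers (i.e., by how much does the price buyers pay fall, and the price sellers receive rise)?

Before the subsidy: set 231 − P = 5P − 135 → P* = $61, Q* = 170.
With a per-unit subsidy paid to sellers, each receives P + 12 per unit sold, so supply becomes Qs = 5(P + 12) − 135.
Solving gives Q = 180 with buyers paying $51 and sellers receiving $63 (the $12 wedge).
Gain to buyers: $10; to sellers: $2. (They sum to $12.)

Buyers gain $10 per ride; sellers gain $2 per ride.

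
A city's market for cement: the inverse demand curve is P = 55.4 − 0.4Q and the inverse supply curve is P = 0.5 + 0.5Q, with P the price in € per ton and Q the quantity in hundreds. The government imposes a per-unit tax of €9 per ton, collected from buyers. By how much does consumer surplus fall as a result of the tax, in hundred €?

Consumer surplus falls by €224 hundred.

Inverting to Q(P) form: Qd = 138.5 − 2.5P; Qs = 2P − 1.
Before the tax: set 138.5 − 2.5P = 2P − 1 → P* = €31, Q* = 61.
With the tax collected from buyers, demand (in seller-price terms) shifts: Qd = 138.5 − 2.5(P + 9).
Solving gives Q = 51 with buyers paying €35 and suppliers receiving €26 (the €9 wedge).
ΔCS is the trapezoid between Q = 51 and Q = 61 of height €4: ½ · (61 + 51) · 4 = €224.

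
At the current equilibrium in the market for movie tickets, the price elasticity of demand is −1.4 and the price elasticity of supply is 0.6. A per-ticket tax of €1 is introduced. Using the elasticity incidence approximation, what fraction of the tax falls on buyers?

Incidence ratio: buyers' share ≈ εs / (εs + |εd|) = 0.6 / (0.6 + 1.4) = 0.3.
Supply is the less elastic side, so buyers bear the smaller share.

Buyers' share ≈ 0.3.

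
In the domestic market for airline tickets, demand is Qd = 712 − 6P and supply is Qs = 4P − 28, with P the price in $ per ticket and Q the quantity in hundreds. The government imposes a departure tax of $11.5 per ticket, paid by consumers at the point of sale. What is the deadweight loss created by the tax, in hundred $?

Before the tax: set 712 − 6P = 4P − 28 → P* = $74, Q* = 268.
With the tax collected from consumers, demand (in seller-price terms) shifts: Qd = 712 − 6(P + 11.5).
New equilibrium: consumers pay $78.6, sellers receive $67.1, Q = 240.4. (Wedge: Pb − Ps = 11.5.)
Quantity falls by |ΔQ| = |268 − 240.4| = 27.6.
DWL = ½ · t · |ΔQ| = ½ · 11.5 · 27.6 = $158.7.

Deadweight loss = $158.7 hundred.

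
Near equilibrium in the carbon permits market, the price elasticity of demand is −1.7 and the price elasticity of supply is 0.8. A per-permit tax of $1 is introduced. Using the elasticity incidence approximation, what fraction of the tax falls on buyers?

Incidence ratio: buyers' share ≈ εs / (εs + |εd|) = 0.8 / (0.8 + 1.7) = 0.32.
Supply is the less elastic side, so buyers bear the smaller share.

Buyers' share ≈ 0.32.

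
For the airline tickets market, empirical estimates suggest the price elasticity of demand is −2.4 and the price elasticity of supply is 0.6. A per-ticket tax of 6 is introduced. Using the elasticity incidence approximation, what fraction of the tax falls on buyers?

Buyers' share ≈ 0.2.

Incidence ratio: buyers' share ≈ εs / (εs + |εd|) = 0.6 / (0.6 + 2.4) = 0.2.
Supply is the less elastic side, so buyers bear the smaller share.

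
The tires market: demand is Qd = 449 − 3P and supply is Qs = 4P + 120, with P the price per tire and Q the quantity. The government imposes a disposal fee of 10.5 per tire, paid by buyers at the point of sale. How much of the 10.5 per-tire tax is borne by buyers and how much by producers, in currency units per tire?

Without the tax, 449 − 3P = 4P + 120 gives 7P = 329, so P* = 47 and Q* = 308.
With the tax collected from buyers, demand (in seller-price terms) shifts: Qd = 449 − 3(P + 10.5).
Solving gives Q = 290 with buyers paying 53 and producers receiving 42.5 (the 10.5 wedge).
Burden on buyers: 6; on producers: 4.5. (They sum to 10.5.)
The less price-elastic side of the market bears the larger share of a per-unit tax.

Buyers bear 6 per tire; producers bear 4.5 per tire.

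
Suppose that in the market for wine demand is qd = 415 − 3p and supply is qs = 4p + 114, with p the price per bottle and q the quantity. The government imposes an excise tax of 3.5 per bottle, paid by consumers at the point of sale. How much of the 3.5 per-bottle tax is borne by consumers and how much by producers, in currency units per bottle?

Before the tax: set 415 − 3p = 4p + 114 → p* = 43, q* = 286.
With the tax collected from consumers, demand (in seller-price terms) shifts: qd = 415 − 3(p + 3.5).
New equilibrium: consumers pay 45, producers receive 41.5, q = 280. (Wedge: pb − ps = 3.5.)
Burden on consumers: 2; on producers: 1.5. (They sum to 3.5.)
The less price-elastic side of the market bears the larger share of a per-unit tax.

Consumers bear 2 per bottle; producers bear 1.5 per bottle.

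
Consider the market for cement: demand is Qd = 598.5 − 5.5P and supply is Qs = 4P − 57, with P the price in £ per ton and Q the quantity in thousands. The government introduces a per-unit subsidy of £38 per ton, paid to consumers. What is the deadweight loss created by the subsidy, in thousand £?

Deadweight loss = £1672 thousand.

Before the subsidy: set 598.5 − 5.5P = 4P − 57 → P* = £69, Q* = 219.
With a per-unit subsidy paid to consumers, each effectively pays P − 38, so demand becomes Qd = 598.5 − 5.5(P − 38).
Solving gives Q = 307 with consumers paying £53 and suppliers receiving £91 (the £38 wedge).
Quantity rises by |ΔQ| = |219 − 307| = 88.
DWL = ½ · t · |ΔQ| = ½ · 38 · 88 = £1672.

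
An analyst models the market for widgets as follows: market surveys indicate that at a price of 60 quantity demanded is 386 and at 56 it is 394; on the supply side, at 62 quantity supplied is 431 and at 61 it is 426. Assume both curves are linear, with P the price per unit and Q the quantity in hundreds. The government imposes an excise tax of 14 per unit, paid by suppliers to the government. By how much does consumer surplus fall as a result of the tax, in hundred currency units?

Consumer surplus falls by 3860 hundred.

Demand slope: (394 − 386)/(56 − 60) = -2, so Qd = 506 − 2P.
Supply slope: (426 − 431)/(61 − 62) = 5, so Qs = 5P + 121.
Without the tax, 506 − 2P = 5P + 121 gives 7P = 385, so P* = 55 and Q* = 396.
With the tax collected from suppliers, supply shifts: Qs = 5(P − 14) + 121.
Solving gives Q = 376 with consumers paying 65 and suppliers receiving 51 (the 14 wedge).
ΔCS is the trapezoid between Q = 376 and Q = 396 of height 10: ½ · (396 + 376) · 10 = 3860.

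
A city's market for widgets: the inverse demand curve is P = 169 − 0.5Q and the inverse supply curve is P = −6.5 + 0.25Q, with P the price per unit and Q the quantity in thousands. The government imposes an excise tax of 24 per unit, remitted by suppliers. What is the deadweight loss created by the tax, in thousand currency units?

Deadweight loss = 384 thousand.

Inverting to Q(P) form: Qd = 338 − 2P; Qs = 4P + 26.
Before the tax: set 338 − 2P = 4P + 26 → P* = 52, Q* = 234.
With the tax collected from suppliers, supply shifts: Qs = 4(P − 24) + 26.
New equilibrium: consumers pay 68, suppliers receive 44, Q = 202. (Wedge: Pb − Ps = 24.)
Quantity falls by |ΔQ| = |234 − 202| = 32.
DWL = ½ · t · |ΔQ| = ½ · 24 · 32 = 384.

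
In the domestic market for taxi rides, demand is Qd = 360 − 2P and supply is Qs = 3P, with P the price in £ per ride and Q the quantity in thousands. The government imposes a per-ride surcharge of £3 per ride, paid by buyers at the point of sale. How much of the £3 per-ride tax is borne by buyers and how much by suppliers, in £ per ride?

Before the tax: set 360 − 2P = 3P → P* = £72, Q* = 216.
With the tax collected from buyers, demand (in seller-price terms) shifts: Qd = 360 − 2(P + 3).
Solving gives Q = 212.4 with buyers paying £73.8 and suppliers receiving £70.8 (the £3 wedge).
Burden on buyers: £1.8; on suppliers: £1.2. (They sum to £3.)

Buyers bear £1.8 per ride; suppliers bear £1.2 per ride.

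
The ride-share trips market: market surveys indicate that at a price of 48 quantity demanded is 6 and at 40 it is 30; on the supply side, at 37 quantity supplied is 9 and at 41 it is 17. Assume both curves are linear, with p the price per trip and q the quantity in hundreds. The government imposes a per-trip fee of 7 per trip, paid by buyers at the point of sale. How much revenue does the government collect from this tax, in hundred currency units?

Tax revenue = 88.2 hundred.

Demand slope: (30 − 6)/(40 − 48) = -3, so qd = 150 − 3p.
Supply slope: (17 − 9)/(41 − 37) = 2, so qs = 2p − 65.
Before the tax: set 150 − 3p = 2p − 65 → p* = 43, q* = 21.
With the tax collected from buyers, demand (in seller-price terms) shifts: qd = 150 − 3(p + 7).
Solving gives q = 12.6 with buyers paying 45.8 and suppliers receiving 38.8 (the 7 wedge).
Revenue = t · Q = 7 · 12.6 = 88.2.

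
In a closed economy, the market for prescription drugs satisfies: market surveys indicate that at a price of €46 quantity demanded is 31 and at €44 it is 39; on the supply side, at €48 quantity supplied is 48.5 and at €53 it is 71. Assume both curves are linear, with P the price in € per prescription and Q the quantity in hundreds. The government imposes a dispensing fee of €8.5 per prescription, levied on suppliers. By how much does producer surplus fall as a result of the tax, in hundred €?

Producer surplus falls by €104 hundred.

Demand slope: (39 − 31)/(44 − 46) = -4, so Qd = 215 − 4P.
Supply slope: (71 − 48.5)/(53 − 48) = 4.5, so Qs = 4.5P − 167.5.
Without the tax, 215 − 4P = 4.5P − 167.5 gives 8.5P = 382.5, so P* = €45 and Q* = 35.
With the tax collected from suppliers, supply shifts: Qs = 4.5(P − 8.5) − 167.5.
Solving gives Q = 17 with buyers paying €49.5 and suppliers receiving €41 (the €8.5 wedge).
ΔPS is the trapezoid between Q = 17 and Q = 35 of height €4: ½ · (35 + 17) · 4 = €104.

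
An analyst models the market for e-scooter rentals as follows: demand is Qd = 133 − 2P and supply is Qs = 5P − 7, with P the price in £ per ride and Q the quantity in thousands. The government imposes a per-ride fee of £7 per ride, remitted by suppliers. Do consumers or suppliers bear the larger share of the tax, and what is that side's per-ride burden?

Before the tax: set 133 − 2P = 5P − 7 → P* = £20, Q* = 93.
With the tax collected from suppliers, supply shifts: Qs = 5(P − 7) − 7.
Solving gives Q = 83 with consumers paying £25 and suppliers receiving £18 (the £7 wedge).
Per-ride burden: consumers £5, suppliers £2.
Consumers take the larger share because demand is less price-elastic here (demand slope 2 vs supply slope 5).
The less price-elastic side of the market bears the larger share of a per-unit tax.

Consumers bear the larger share: £5 per ride.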